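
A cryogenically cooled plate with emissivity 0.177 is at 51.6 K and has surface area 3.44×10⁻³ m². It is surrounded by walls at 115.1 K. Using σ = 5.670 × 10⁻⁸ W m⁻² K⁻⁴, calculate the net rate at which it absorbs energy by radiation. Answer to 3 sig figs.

Net gain ≈ 5.81×10⁻³ W

Area A = 3.44×10⁻³ m².
Net radiated power P_net = εσA(T⁴ − T₀⁴) = 0.177×5.670×10⁻⁸×3.44×10⁻³×(51.6⁴ − 115.1⁴).
T⁴ − T₀⁴ = 7.08923×10⁶ − 1.75510×10⁸ = -1.68421×10⁸ K⁴, so P_net = -5.81×10⁻³ W — negative, meaning a net gain of 5.81×10⁻³ W.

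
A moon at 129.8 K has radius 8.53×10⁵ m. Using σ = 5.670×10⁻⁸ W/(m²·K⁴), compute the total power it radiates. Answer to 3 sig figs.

Surface area A = 4πR² = 4π(8.53×10⁵ m)² = 9.14340×10¹² m².
P = σAT⁴ = 5.670×10⁻⁸ × 9.14340×10¹² × (129.8)⁴ = 1.47×10¹⁴ W.

P ≈ 1.47×10¹⁴ W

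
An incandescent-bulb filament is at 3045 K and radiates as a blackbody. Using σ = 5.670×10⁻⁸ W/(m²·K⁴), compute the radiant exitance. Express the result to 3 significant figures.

I ≈ 4.87×10⁶ W/m²

Stefan–Boltzmann: I = σT⁴ = 5.670×10⁻⁸ × (3045)⁴ = 4.87×10⁶ W/m².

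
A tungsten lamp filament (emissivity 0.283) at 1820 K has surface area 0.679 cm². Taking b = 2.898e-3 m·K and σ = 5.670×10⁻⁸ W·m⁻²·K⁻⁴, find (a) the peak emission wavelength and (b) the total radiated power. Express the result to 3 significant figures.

λ_max ≈ 1.59 μm; P ≈ 12.0 W

(a) λ_max = b/T = 2.898×10⁻³/1820 = 1.592×10⁻⁶ m = 1.59 μm.
Area A = 0.679 cm² = 6.79×10⁻⁵ m².
(b) P = εσAT⁴ = 0.283×5.670×10⁻⁸×6.79×10⁻⁵×(1820)⁴ = 12.0 W.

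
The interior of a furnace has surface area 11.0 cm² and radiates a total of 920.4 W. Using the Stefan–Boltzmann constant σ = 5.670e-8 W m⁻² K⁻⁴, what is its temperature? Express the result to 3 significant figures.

Area A = 11.0 cm² = 1.10×10⁻³ m².
P = σAT⁴ ⇒ T = (P/(σA))^(1/4) = (920.4/(5.670×10⁻⁸×1.10×10⁻³))^(1/4) = 1.96×10³ K.

T ≈ 1.96×10³ K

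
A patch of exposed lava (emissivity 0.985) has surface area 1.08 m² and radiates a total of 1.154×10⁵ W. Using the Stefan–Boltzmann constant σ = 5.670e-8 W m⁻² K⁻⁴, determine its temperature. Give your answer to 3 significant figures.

T ≈ 1.18×10³ K

Area A = 1.08 m².
P = εσAT⁴ ⇒ T = (P/(εσA))^(1/4) = (1.154×10⁵/(0.985×5.670×10⁻⁸×1.08))^(1/4) = 1.18×10³ K.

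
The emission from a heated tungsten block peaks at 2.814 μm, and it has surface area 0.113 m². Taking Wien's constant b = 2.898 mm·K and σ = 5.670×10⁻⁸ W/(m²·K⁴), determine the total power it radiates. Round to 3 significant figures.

Wien's law: T = b/λ_max = 2.898×10⁻³/2.814×10⁻⁶ = 1029.85 K.
Area A = 0.113 m².
Then P = σAT⁴ = 5.670×10⁻⁸×0.113×(1029.85)⁴ = 7.21×10³ W.

P ≈ 7.21×10³ W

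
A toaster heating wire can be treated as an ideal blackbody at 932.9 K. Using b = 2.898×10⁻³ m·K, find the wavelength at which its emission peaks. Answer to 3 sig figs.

Wien's displacement law: λ_max = b/T = (2.898×10⁻³ m·K)/(932.9 K) = 3.106×10⁻⁶ m.
That is 3.11 μm, in the infrared range.

λ_max ≈ 3.11 μm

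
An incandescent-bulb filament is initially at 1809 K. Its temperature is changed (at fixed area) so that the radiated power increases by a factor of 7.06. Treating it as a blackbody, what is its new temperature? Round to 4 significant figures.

T₂ ≈ 2949 K

P ∝ T⁴, so T₂/T₁ = (P₂/P₁)^(1/4) = (7.06)^(1/4) = 1.63005.
T₂ = 1809 × 1.63005 = 2949 K.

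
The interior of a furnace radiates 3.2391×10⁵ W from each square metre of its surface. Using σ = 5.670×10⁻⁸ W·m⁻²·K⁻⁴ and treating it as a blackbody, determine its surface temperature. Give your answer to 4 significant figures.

I = σT⁴, so T = (I/σ)^(1/4) = (3.2391×10⁵/(5.670×10⁻⁸))^(1/4) = 1546 K.

T ≈ 1546 K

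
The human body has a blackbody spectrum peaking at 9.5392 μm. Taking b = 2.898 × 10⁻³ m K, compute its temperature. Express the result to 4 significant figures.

Wien's law gives T = b/λ_max = (2.898×10⁻³ m·K)/(9.5392×10⁻⁶ m) = 303.8 K.

T ≈ 303.8 K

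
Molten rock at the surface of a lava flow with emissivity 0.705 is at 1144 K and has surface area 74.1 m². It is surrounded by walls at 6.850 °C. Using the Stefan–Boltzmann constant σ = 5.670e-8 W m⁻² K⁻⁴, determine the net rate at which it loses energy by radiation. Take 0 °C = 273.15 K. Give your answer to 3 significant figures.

Net loss ≈ 5.06×10⁶ W

Surroundings: T = 6.850 °C + 273.15 = 280.000 K.
Area A = 74.1 m².
Net radiated power P_net = εσA(T⁴ − T₀⁴) = 0.705×5.670×10⁻⁸×74.1×(1144⁴ − 280.000⁴).
T⁴ − T₀⁴ = 1.71279×10¹² − 6.14656×10⁹ = 1.70664×10¹² K⁴, so P_net = 5.06×10⁶ W.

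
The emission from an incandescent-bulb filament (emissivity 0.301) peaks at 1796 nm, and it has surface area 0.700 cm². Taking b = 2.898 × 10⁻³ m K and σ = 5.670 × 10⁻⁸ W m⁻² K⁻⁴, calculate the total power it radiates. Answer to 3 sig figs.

P ≈ 8.10 W

Wien's law: T = b/λ_max = 2.898×10⁻³/1.796×10⁻⁶ = 1613.59 K.
Area A = 0.700 cm² = 7.00×10⁻⁵ m².
Then P = εσAT⁴ = 0.301×5.670×10⁻⁸×7.00×10⁻⁵×(1613.59)⁴ = 8.10 W.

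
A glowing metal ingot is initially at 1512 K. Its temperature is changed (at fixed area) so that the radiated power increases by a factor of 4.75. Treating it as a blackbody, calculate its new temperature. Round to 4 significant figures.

P ∝ T⁴, so T₂/T₁ = (P₂/P₁)^(1/4) = (4.75)^(1/4) = 1.47630.
T₂ = 1512 × 1.47630 = 2232 K.

T₂ ≈ 2232 K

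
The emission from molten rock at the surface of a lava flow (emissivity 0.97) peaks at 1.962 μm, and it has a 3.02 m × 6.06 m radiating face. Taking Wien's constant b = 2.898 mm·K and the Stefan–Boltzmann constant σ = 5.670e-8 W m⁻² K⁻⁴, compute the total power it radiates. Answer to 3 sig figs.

Wien's law: T = b/λ_max = 2.898×10⁻³/1.962×10⁻⁶ = 1477.06 K.
Area A = 3.02 × 6.06 = 18.3012 m².
Then P = εσAT⁴ = 0.97×5.670×10⁻⁸×18.3012×(1477.06)⁴ = 4.79×10⁶ W.

P ≈ 4.79×10⁶ W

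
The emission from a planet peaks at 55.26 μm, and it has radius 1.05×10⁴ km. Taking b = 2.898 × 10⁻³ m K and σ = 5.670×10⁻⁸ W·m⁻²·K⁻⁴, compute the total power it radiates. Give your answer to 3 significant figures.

P ≈ 5.94×10¹⁴ W

Wien's law: T = b/λ_max = 2.898×10⁻³/5.526×10⁻⁵ = 52.4430 K.
Surface area A = 4πR² = 4π(1.05×10⁷ m)² = 1.38544×10¹⁵ m².
Then P = σAT⁴ = 5.670×10⁻⁸×1.38544×10¹⁵×(52.4430)⁴ = 5.94×10¹⁴ W.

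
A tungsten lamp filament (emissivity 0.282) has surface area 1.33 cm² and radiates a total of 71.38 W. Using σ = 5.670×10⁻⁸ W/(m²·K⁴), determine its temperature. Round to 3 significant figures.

Area A = 1.33 cm² = 1.33×10⁻⁴ m².
P = εσAT⁴ ⇒ T = (P/(εσA))^(1/4) = (71.38/(0.282×5.670×10⁻⁸×1.33×10⁻⁴))^(1/4) = 2.41×10³ K.

T ≈ 2.41×10³ K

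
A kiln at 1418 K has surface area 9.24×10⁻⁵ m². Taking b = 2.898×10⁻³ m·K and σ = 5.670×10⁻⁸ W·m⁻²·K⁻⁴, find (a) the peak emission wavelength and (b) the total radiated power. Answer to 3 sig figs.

λ_max ≈ 2.04×10³ nm; P ≈ 21.2 W

(a) λ_max = b/T = 2.898×10⁻³/1418 = 2.044×10⁻⁶ m = 2.04×10³ nm.
Area A = 9.24×10⁻⁵ m².
(b) P = σAT⁴ = 5.670×10⁻⁸×9.24×10⁻⁵×(1418)⁴ = 21.2 W.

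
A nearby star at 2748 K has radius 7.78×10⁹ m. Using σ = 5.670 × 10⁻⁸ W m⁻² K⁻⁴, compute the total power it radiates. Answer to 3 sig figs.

Surface area A = 4πR² = 4π(7.78×10⁹ m)² = 7.60622×10²⁰ m².
P = σAT⁴ = 5.670×10⁻⁸ × 7.60622×10²⁰ × (2748)⁴ = 2.46×10²⁷ W.

P ≈ 2.46×10²⁷ W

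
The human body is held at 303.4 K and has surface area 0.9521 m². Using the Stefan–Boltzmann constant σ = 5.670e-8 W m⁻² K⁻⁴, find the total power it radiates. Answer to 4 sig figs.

Area A = 0.9521 m².
P = σAT⁴ = 5.670×10⁻⁸ × 0.9521 × (303.4)⁴ = 457.4 W.

P ≈ 457.4 W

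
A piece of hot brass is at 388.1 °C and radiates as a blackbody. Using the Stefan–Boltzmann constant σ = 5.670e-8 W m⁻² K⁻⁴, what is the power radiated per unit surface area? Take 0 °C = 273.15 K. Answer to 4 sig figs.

T = 388.1 °C + 273.15 = 661.25 K.
Stefan–Boltzmann: I = σT⁴ = 5.670×10⁻⁸ × (661.25)⁴ = 1.084×10⁴ W/m².

I ≈ 1.084×10⁴ W/m²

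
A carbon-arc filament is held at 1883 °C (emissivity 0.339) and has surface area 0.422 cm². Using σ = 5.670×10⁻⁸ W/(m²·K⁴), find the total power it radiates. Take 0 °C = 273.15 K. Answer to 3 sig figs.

T = 1883 °C + 273.15 = 2156.15 K.
Area A = 0.422 cm² = 4.22×10⁻⁵ m².
P = εσAT⁴ = 0.339 × 5.670×10⁻⁸ × 4.22×10⁻⁵ × (2156.15)⁴ = 17.5 W.

P ≈ 17.5 W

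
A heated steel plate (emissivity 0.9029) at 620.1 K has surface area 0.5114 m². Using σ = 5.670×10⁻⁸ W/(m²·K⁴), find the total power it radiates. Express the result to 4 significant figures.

P ≈ 3871 W

Area A = 0.5114 m².
P = εσAT⁴ = 0.9029 × 5.670×10⁻⁸ × 0.5114 × (620.1)⁴ = 3871 W.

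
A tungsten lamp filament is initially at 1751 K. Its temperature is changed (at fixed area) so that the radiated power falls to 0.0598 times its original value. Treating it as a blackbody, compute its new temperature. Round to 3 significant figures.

P ∝ T⁴, so T₂/T₁ = (P₂/P₁)^(1/4) = (0.0598)^(1/4) = 0.494510.
T₂ = 1751 × 0.494510 = 866 K.

T₂ ≈ 866 K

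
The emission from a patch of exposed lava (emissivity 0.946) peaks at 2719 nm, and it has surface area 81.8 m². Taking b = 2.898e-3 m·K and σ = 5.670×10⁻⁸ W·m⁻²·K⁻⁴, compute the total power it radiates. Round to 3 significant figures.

P ≈ 5.66×10⁶ W

Wien's law: T = b/λ_max = 2.898×10⁻³/2.719×10⁻⁶ = 1065.83 K.
Area A = 81.8 m².
Then P = εσAT⁴ = 0.946×5.670×10⁻⁸×81.8×(1065.83)⁴ = 5.66×10⁶ W.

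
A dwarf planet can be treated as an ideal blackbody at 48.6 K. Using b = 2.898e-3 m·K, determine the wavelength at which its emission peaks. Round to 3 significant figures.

Wien's displacement law: λ_max = b/T = (2.898×10⁻³ m·K)/(48.6 K) = 5.963×10⁻⁵ m.
That is 59.6 μm, in the infrared range.

λ_max ≈ 59.6 μm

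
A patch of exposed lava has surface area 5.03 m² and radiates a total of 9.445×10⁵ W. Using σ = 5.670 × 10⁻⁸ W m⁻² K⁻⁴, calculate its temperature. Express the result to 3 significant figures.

T ≈ 1.35×10³ K

Area A = 5.03 m².
P = σAT⁴ ⇒ T = (P/(σA))^(1/4) = (9.445×10⁵/(5.670×10⁻⁸×5.03))^(1/4) = 1.35×10³ K.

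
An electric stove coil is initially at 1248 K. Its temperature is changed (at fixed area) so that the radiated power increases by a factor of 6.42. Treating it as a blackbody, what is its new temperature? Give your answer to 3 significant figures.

T₂ ≈ 1.99×10³ K

P ∝ T⁴, so T₂/T₁ = (P₂/P₁)^(1/4) = (6.42)^(1/4) = 1.59178.
T₂ = 1248 × 1.59178 = 1.99×10³ K.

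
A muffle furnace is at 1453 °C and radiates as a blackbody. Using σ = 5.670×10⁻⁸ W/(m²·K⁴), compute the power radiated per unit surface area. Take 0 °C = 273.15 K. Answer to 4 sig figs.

T = 1453 °C + 273.15 = 1726.15 K.
Stefan–Boltzmann: I = σT⁴ = 5.670×10⁻⁸ × (1726.15)⁴ = 5.034×10⁵ W/m².

I ≈ 5.034×10⁵ W/m²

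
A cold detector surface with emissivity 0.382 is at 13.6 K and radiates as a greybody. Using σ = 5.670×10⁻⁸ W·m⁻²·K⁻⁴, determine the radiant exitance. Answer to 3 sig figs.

I ≈ 7.41×10⁻⁴ W/m²

Stefan–Boltzmann: I = εσT⁴ = 0.382 × 5.670×10⁻⁸ × (13.6)⁴ = 7.41×10⁻⁴ W/m².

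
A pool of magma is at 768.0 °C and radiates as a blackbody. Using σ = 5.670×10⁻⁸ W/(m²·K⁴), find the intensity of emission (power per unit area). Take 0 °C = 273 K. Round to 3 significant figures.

T = 768.0 °C + 273 = 1041.0 K.
Stefan–Boltzmann: I = σT⁴ = 5.670×10⁻⁸ × (1041.0)⁴ = 6.66×10⁴ W/m².

I ≈ 6.66×10⁴ W/m²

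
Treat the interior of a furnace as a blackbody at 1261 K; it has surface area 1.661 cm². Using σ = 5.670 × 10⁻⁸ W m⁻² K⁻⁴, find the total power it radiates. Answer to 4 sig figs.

Area A = 1.661 cm² = 1.661×10⁻⁴ m².
P = σAT⁴ = 5.670×10⁻⁸ × 1.661×10⁻⁴ × (1261)⁴ = 23.81 W.

P ≈ 23.81 W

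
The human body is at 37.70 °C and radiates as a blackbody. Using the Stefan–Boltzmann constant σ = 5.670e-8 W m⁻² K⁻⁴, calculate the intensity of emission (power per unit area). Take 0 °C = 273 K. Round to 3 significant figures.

I ≈ 528 W/m²

T = 37.70 °C + 273 = 310.70 K.
Stefan–Boltzmann: I = σT⁴ = 5.670×10⁻⁸ × (310.70)⁴ = 528 W/m².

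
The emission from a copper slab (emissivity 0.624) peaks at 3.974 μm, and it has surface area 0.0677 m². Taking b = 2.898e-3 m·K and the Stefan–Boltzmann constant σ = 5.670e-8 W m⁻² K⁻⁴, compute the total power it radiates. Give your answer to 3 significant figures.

P ≈ 677 W

Wien's law: T = b/λ_max = 2.898×10⁻³/3.974×10⁻⁶ = 729.240 K.
Area A = 0.0677 m².
Then P = εσAT⁴ = 0.624×5.670×10⁻⁸×0.0677×(729.240)⁴ = 677 W.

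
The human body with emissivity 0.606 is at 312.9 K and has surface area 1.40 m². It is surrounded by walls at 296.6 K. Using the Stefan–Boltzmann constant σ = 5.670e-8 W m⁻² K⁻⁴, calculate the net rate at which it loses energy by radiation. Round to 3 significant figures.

Net loss ≈ 88.8 W

Area A = 1.40 m².
Net radiated power P_net = εσA(T⁴ − T₀⁴) = 0.606×5.670×10⁻⁸×1.40×(312.9⁴ − 296.6⁴).
T⁴ − T₀⁴ = 9.58567×10⁹ − 7.73900×10⁹ = 1.84667×10⁹ K⁴, so P_net = 88.8 W.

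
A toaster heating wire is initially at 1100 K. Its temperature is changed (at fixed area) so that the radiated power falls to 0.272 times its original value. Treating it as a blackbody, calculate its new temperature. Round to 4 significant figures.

T₂ ≈ 794.4 K

P ∝ T⁴, so T₂/T₁ = (P₂/P₁)^(1/4) = (0.272)^(1/4) = 0.722175.
T₂ = 1100 × 0.722175 = 794.4 K.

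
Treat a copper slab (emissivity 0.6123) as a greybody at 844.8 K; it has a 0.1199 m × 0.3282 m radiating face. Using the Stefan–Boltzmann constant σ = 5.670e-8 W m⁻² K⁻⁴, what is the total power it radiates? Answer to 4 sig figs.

Area A = 0.1199 × 0.3282 = 0.0393512 m².
P = εσAT⁴ = 0.6123 × 5.670×10⁻⁸ × 0.0393512 × (844.8)⁴ = 695.9 W.

P ≈ 695.9 W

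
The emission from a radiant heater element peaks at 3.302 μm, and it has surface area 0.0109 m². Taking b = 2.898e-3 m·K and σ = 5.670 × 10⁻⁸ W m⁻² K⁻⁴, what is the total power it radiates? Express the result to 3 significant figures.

P ≈ 367 W

Wien's law: T = b/λ_max = 2.898×10⁻³/3.302×10⁻⁶ = 877.650 K.
Area A = 0.0109 m².
Then P = σAT⁴ = 5.670×10⁻⁸×0.0109×(877.650)⁴ = 367 W.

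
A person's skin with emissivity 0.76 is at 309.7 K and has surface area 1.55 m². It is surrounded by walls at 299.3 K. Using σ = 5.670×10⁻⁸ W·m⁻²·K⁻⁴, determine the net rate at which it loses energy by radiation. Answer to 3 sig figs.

Area A = 1.55 m².
Net radiated power P_net = εσA(T⁴ − T₀⁴) = 0.76×5.670×10⁻⁸×1.55×(309.7⁴ − 299.3⁴).
T⁴ − T₀⁴ = 9.19951×10⁹ − 8.02466×10⁹ = 1.17485×10⁹ K⁴, so P_net = 78.5 W.

Net loss ≈ 78.5 W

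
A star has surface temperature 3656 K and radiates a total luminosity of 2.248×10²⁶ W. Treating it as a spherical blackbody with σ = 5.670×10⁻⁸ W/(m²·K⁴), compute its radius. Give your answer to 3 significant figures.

L = 4πR²σT⁴ ⇒ R = √(L/(4πσT⁴)).
σT⁴ = 1.01300×10⁷ W/m², so R = √(2.248×10²⁶/(4π×1.01300×10⁷)) = 1.33×10⁹ m.

R ≈ 1.33×10⁹ m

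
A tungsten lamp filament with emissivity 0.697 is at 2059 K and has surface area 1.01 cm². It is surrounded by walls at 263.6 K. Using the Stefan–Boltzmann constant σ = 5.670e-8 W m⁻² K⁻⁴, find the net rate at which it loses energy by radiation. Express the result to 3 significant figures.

Area A = 1.01 cm² = 1.01×10⁻⁴ m².
Net radiated power P_net = εσA(T⁴ − T₀⁴) = 0.697×5.670×10⁻⁸×1.01×10⁻⁴×(2059⁴ − 263.6⁴).
T⁴ − T₀⁴ = 1.79732×10¹³ − 4.82816×10⁹ = 1.79684×10¹³ K⁴, so P_net = 71.7 W.

Net loss ≈ 71.7 W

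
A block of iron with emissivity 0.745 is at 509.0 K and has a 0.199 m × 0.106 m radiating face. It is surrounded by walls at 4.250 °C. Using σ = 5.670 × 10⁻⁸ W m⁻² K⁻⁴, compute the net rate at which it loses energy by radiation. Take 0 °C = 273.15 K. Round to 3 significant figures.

Surroundings: T = 4.250 °C + 273.15 = 277.400 K.
Area A = 0.199 × 0.106 = 0.021094 m².
Net radiated power P_net = εσA(T⁴ − T₀⁴) = 0.745×5.670×10⁻⁸×0.021094×(509.0⁴ − 277.400⁴).
T⁴ − T₀⁴ = 6.71230×10¹⁰ − 5.92142×10⁹ = 6.12016×10¹⁰ K⁴, so P_net = 54.5 W.

Net loss ≈ 54.5 W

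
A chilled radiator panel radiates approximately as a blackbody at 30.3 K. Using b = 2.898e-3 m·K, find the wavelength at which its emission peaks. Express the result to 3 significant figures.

λ_max ≈ 95.6 μm

Wien's displacement law: λ_max = b/T = (2.898×10⁻³ m·K)/(30.3 K) = 9.564×10⁻⁵ m.
That is 95.6 μm, in the infrared range.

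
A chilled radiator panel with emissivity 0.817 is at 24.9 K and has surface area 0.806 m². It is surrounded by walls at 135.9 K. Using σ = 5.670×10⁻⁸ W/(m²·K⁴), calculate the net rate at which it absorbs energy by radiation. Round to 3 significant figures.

Net gain ≈ 12.7 W

Area A = 0.806 m².
Net radiated power P_net = εσA(T⁴ − T₀⁴) = 0.817×5.670×10⁻⁸×0.806×(24.9⁴ − 135.9⁴).
T⁴ − T₀⁴ = 3.84412×10⁵ − 3.41097×10⁸ = -3.40713×10⁸ K⁴, so P_net = -12.7 W — negative, meaning a net gain of 12.7 W.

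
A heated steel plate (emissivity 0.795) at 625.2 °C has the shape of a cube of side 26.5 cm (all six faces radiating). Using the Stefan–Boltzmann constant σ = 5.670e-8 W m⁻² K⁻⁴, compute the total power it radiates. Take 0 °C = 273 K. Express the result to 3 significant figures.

T = 625.2 °C + 273 = 898.2 K.
Area A = 6s² = 6×(0.265 m)² = 0.42135 m².
P = εσAT⁴ = 0.795 × 5.670×10⁻⁸ × 0.42135 × (898.2)⁴ = 1.24×10⁴ W.

P ≈ 1.24×10⁴ W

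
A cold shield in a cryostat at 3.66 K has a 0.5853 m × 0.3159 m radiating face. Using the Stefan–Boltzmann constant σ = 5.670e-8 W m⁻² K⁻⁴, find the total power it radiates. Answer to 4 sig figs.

Area A = 0.5853 × 0.3159 = 0.184896 m².
P = σAT⁴ = 5.670×10⁻⁸ × 0.184896 × (3.66)⁴ = 1.881×10⁻⁶ W.

P ≈ 1.881×10⁻⁶ W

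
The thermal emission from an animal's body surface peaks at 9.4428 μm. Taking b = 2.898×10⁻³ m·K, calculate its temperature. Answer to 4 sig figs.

T ≈ 306.9 K

Wien's law gives T = b/λ_max = (2.898×10⁻³ m·K)/(9.4428×10⁻⁶ m) = 306.9 K.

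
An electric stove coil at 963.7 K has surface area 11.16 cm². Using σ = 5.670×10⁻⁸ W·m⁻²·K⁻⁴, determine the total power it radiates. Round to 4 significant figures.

Area A = 11.16 cm² = 1.116×10⁻³ m².
P = σAT⁴ = 5.670×10⁻⁸ × 1.116×10⁻³ × (963.7)⁴ = 54.58 W.

P ≈ 54.58 W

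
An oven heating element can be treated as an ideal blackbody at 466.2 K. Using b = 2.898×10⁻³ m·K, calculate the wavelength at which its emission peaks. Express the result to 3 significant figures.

Wien's displacement law: λ_max = b/T = (2.898×10⁻³ m·K)/(466.2 K) = 6.216×10⁻⁶ m.
That is 6.22 μm, in the infrared range.

λ_max ≈ 6.22 μm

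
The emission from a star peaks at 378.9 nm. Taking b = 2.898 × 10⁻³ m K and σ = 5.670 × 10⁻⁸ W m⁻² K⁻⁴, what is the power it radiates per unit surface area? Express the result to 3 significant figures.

Wien's law: T = b/λ_max = 2.898×10⁻³/3.789×10⁻⁷ = 7648.46 K.
Then I = σT⁴ = 5.670×10⁻⁸×(7648.46)⁴ = 1.94×10⁸ W/m².

I ≈ 1.94×10⁸ W/m²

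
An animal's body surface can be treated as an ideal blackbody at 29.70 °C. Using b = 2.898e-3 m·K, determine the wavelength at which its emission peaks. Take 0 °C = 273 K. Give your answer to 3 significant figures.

T = 29.70 °C + 273 = 302.70 K.
Wien's displacement law: λ_max = b/T = (2.898×10⁻³ m·K)/(302.70 K) = 9.574×10⁻⁶ m.
That is 9.57 μm, in the infrared range.

λ_max ≈ 9.57 μm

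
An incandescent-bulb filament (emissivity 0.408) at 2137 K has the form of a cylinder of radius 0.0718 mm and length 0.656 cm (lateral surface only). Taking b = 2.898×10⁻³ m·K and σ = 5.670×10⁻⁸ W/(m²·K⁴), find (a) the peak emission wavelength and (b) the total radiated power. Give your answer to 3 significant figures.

λ_max ≈ 1.36 μm; P ≈ 1.43 W

(a) λ_max = b/T = 2.898×10⁻³/2137 = 1.356×10⁻⁶ m = 1.36 μm.
Lateral area A = 2πrL = 2π×7.18×10⁻⁵×6.56×10⁻³ = 2.95943×10⁻⁶ m².
(b) P = εσAT⁴ = 0.408×5.670×10⁻⁸×2.95943×10⁻⁶×(2137)⁴ = 1.43 W.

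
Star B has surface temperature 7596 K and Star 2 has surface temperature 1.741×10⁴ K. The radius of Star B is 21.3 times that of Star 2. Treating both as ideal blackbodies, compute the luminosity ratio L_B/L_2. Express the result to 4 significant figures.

L ∝ R²T⁴, so L_B/L_2 = (R_B/R_2)²(T_B/T_2)⁴ = (21.3)² × (7596/1.741×10⁴)⁴ = 453.69 × 0.0362364 = 16.44.

L_B/L_2 ≈ 16.44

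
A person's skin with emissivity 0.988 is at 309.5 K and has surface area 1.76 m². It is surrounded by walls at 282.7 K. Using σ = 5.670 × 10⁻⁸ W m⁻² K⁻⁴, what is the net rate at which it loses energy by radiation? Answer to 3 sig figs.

Net loss ≈ 275 W

Area A = 1.76 m².
Net radiated power P_net = εσA(T⁴ − T₀⁴) = 0.988×5.670×10⁻⁸×1.76×(309.5⁴ − 282.7⁴).
T⁴ − T₀⁴ = 9.17577×10⁹ − 6.38709×10⁹ = 2.78868×10⁹ K⁴, so P_net = 275 W.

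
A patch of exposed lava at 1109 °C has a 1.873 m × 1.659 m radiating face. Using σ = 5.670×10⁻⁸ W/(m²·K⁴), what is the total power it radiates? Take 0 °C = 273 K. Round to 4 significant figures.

T = 1109 °C + 273 = 1382 K.
Area A = 1.873 × 1.659 = 3.10731 m².
P = σAT⁴ = 5.670×10⁻⁸ × 3.10731 × (1382)⁴ = 6.427×10⁵ W.

P ≈ 6.427×10⁵ W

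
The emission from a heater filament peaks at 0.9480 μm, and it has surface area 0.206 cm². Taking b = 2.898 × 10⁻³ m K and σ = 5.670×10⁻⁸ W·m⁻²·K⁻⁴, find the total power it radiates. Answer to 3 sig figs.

P ≈ 102 W

Wien's law: T = b/λ_max = 2.898×10⁻³/9.480×10⁻⁷ = 3056.96 K.
Area A = 0.206 cm² = 2.06×10⁻⁵ m².
Then P = σAT⁴ = 5.670×10⁻⁸×2.06×10⁻⁵×(3056.96)⁴ = 102 W.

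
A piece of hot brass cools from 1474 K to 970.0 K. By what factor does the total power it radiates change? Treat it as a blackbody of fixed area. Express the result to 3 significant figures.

P ∝ T⁴, so P₂/P₁ = (T₂/T₁)⁴ = (970.0/1474)⁴ = (0.658073)⁴ = 0.188.

P₂/P₁ ≈ 0.188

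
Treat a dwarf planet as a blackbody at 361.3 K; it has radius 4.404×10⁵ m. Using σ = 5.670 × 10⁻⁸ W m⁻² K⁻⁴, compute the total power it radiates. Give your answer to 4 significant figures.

Surface area A = 4πR² = 4π(4.404×10⁵ m)² = 2.43727×10¹² m².
P = σAT⁴ = 5.670×10⁻⁸ × 2.43727×10¹² × (361.3)⁴ = 2.355×10¹⁵ W.

P ≈ 2.355×10¹⁵ W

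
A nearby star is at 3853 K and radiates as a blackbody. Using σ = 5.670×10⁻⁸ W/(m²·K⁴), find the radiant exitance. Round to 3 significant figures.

Stefan–Boltzmann: I = σT⁴ = 5.670×10⁻⁸ × (3853)⁴ = 1.25×10⁷ W/m².

I ≈ 1.25×10⁷ W/m²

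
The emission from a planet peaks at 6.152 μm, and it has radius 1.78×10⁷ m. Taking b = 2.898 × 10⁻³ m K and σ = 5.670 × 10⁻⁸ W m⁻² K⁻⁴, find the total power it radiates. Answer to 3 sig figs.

Wien's law: T = b/λ_max = 2.898×10⁻³/6.152×10⁻⁶ = 471.066 K.
Surface area A = 4πR² = 4π(1.78×10⁷ m)² = 3.98153×10¹⁵ m².
Then P = σAT⁴ = 5.670×10⁻⁸×3.98153×10¹⁵×(471.066)⁴ = 1.11×10¹⁹ W.

P ≈ 1.11×10¹⁹ W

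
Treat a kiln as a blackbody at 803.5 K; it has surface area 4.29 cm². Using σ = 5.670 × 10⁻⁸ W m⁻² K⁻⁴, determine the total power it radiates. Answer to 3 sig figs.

Area A = 4.29 cm² = 4.29×10⁻⁴ m².
P = σAT⁴ = 5.670×10⁻⁸ × 4.29×10⁻⁴ × (803.5)⁴ = 10.1 W.

P ≈ 10.1 W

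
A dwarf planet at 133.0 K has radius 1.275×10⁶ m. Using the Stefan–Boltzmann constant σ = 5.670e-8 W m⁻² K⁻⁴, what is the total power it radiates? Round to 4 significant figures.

P ≈ 3.624×10¹⁴ W

Surface area A = 4πR² = 4π(1.275×10⁶ m)² = 2.04282×10¹³ m².
P = σAT⁴ = 5.670×10⁻⁸ × 2.04282×10¹³ × (133.0)⁴ = 3.624×10¹⁴ W.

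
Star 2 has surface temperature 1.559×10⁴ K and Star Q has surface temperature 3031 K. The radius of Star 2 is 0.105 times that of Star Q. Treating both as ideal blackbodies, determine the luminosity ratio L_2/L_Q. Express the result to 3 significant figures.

L_2/L_Q ≈ 7.72

L ∝ R²T⁴, so L_2/L_Q = (R_2/R_Q)²(T_2/T_Q)⁴ = (0.105)² × (1.559×10⁴/3031)⁴ = 0.011025 × 699.908 = 7.72.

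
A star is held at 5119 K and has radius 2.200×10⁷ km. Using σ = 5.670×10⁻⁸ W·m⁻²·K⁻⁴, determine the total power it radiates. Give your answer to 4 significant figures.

P ≈ 2.368×10²⁹ W

Surface area A = 4πR² = 4π(2.200×10¹⁰ m)² = 6.08212×10²¹ m².
P = σAT⁴ = 5.670×10⁻⁸ × 6.08212×10²¹ × (5119)⁴ = 2.368×10²⁹ W.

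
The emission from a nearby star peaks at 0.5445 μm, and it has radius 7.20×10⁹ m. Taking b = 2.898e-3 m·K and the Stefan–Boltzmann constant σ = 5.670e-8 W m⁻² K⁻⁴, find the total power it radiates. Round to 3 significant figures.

Wien's law: T = b/λ_max = 2.898×10⁻³/5.445×10⁻⁷ = 5322.31 K.
Surface area A = 4πR² = 4π(7.20×10⁹ m)² = 6.51441×10²⁰ m².
Then P = σAT⁴ = 5.670×10⁻⁸×6.51441×10²⁰×(5322.31)⁴ = 2.96×10²⁸ W.

P ≈ 2.96×10²⁸ W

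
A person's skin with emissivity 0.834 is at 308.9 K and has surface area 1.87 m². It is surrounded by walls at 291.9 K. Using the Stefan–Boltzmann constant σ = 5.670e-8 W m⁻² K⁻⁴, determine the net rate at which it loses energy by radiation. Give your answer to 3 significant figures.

Area A = 1.87 m².
Net radiated power P_net = εσA(T⁴ − T₀⁴) = 0.834×5.670×10⁻⁸×1.87×(308.9⁴ − 291.9⁴).
T⁴ − T₀⁴ = 9.10483×10⁹ − 7.26000×10⁹ = 1.84483×10⁹ K⁴, so P_net = 163 W.

Net loss ≈ 163 W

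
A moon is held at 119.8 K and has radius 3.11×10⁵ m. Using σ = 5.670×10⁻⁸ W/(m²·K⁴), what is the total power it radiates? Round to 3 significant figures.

Surface area A = 4πR² = 4π(3.11×10⁵ m)² = 1.21543×10¹² m².
P = σAT⁴ = 5.670×10⁻⁸ × 1.21543×10¹² × (119.8)⁴ = 1.42×10¹³ W.

P ≈ 1.42×10¹³ W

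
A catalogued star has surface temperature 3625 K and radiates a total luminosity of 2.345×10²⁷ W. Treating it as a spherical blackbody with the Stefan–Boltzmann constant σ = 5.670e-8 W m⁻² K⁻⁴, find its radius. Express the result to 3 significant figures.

R ≈ 4.37×10⁹ m

L = 4πR²σT⁴ ⇒ R = √(L/(4πσT⁴)).
σT⁴ = 9.79073×10⁶ W/m², so R = √(2.345×10²⁷/(4π×9.79073×10⁶)) = 4.37×10⁹ m.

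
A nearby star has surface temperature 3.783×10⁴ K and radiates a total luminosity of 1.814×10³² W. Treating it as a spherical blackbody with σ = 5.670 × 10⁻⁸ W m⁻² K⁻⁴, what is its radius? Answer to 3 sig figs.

L = 4πR²σT⁴ ⇒ R = √(L/(4πσT⁴)).
σT⁴ = 1.16126×10¹¹ W/m², so R = √(1.814×10³²/(4π×1.16126×10¹¹)) = 1.11×10¹⁰ m.

R ≈ 1.11×10¹⁰ m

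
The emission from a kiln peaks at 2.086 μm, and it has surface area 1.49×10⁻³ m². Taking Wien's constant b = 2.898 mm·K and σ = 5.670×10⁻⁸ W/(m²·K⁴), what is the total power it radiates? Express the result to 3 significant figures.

Wien's law: T = b/λ_max = 2.898×10⁻³/2.086×10⁻⁶ = 1389.26 K.
Area A = 1.49×10⁻³ m².
Then P = σAT⁴ = 5.670×10⁻⁸×1.49×10⁻³×(1389.26)⁴ = 315 W.

P ≈ 315 W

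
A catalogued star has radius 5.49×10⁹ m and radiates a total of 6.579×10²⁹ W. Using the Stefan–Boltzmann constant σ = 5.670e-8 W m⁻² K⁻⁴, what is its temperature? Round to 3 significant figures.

T ≈ 1.32×10⁴ K

Surface area A = 4πR² = 4π(5.49×10⁹ m)² = 3.78752×10²⁰ m².
P = σAT⁴ ⇒ T = (P/(σA))^(1/4) = (6.579×10²⁹/(5.670×10⁻⁸×3.78752×10²⁰))^(1/4) = 1.32×10⁴ K.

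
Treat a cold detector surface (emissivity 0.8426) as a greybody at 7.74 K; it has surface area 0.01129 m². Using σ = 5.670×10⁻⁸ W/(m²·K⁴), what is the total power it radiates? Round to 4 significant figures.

P ≈ 1.936×10⁻⁶ W

Area A = 0.01129 m².
P = εσAT⁴ = 0.8426 × 5.670×10⁻⁸ × 0.01129 × (7.74)⁴ = 1.936×10⁻⁶ W.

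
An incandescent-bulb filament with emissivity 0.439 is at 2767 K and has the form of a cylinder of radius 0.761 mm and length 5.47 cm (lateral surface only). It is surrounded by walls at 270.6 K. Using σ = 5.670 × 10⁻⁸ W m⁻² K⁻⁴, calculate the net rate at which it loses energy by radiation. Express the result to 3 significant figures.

Lateral area A = 2πrL = 2π×7.61×10⁻⁴×0.0547 = 2.61548×10⁻⁴ m².
Net radiated power P_net = εσA(T⁴ − T₀⁴) = 0.439×5.670×10⁻⁸×2.61548×10⁻⁴×(2767⁴ − 270.6⁴).
T⁴ − T₀⁴ = 5.86188×10¹³ − 5.36181×10⁹ = 5.86134×10¹³ K⁴, so P_net = 382 W.

Net loss ≈ 382 W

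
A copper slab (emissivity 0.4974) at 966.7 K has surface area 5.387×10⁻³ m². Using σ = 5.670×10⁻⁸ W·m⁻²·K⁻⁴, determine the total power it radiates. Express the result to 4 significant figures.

Area A = 5.387×10⁻³ m².
P = εσAT⁴ = 0.4974 × 5.670×10⁻⁸ × 5.387×10⁻³ × (966.7)⁴ = 132.7 W.

P ≈ 132.7 W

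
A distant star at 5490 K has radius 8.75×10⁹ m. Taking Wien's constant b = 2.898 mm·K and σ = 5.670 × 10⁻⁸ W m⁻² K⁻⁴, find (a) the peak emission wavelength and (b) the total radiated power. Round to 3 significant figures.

λ_max ≈ 0.528 μm; P ≈ 4.96×10²⁸ W

(a) λ_max = b/T = 2.898×10⁻³/5490 = 5.279×10⁻⁷ m = 0.528 μm.
Surface area A = 4πR² = 4π(8.75×10⁹ m)² = 9.62113×10²⁰ m².
(b) P = σAT⁴ = 5.670×10⁻⁸×9.62113×10²⁰×(5490)⁴ = 4.96×10²⁸ W.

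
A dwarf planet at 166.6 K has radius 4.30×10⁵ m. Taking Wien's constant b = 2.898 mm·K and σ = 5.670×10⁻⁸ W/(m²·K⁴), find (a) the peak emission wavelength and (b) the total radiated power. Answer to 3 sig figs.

(a) λ_max = b/T = 2.898×10⁻³/166.6 = 1.739×10⁻⁵ m = 17.4 μm.
Surface area A = 4πR² = 4π(4.30×10⁵ m)² = 2.32352×10¹² m².
(b) P = σAT⁴ = 5.670×10⁻⁸×2.32352×10¹²×(166.6)⁴ = 1.01×10¹⁴ W.

λ_max ≈ 17.4 μm; P ≈ 1.01×10¹⁴ W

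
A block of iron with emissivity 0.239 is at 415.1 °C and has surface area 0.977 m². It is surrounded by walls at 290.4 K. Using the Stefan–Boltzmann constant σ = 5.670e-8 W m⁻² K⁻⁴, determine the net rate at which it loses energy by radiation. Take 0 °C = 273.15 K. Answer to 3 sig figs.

Net loss ≈ 2.88×10³ W

T = 415.1 °C + 273.15 = 688.25 K.
Area A = 0.977 m².
Net radiated power P_net = εσA(T⁴ − T₀⁴) = 0.239×5.670×10⁻⁸×0.977×(688.25⁴ − 290.4⁴).
T⁴ − T₀⁴ = 2.24380×10¹¹ − 7.11191×10⁹ = 2.17268×10¹¹ K⁴, so P_net = 2.88×10³ W.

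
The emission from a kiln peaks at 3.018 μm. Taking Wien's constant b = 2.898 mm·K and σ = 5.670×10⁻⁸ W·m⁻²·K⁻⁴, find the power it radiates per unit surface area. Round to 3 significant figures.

I ≈ 4.82×10⁴ W/m²

Wien's law: T = b/λ_max = 2.898×10⁻³/3.018×10⁻⁶ = 960.239 K.
Then I = σT⁴ = 5.670×10⁻⁸×(960.239)⁴ = 4.82×10⁴ W/m².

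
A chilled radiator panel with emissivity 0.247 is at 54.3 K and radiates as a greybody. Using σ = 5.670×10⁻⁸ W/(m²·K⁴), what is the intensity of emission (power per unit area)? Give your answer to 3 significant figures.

Stefan–Boltzmann: I = εσT⁴ = 0.247 × 5.670×10⁻⁸ × (54.3)⁴ = 0.122 W/m².

I ≈ 0.122 W/m²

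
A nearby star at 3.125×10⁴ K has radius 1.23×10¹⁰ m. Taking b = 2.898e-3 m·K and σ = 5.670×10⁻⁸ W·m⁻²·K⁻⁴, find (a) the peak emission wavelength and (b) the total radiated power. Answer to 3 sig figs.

λ_max ≈ 92.7 nm; P ≈ 1.03×10³² W

(a) λ_max = b/T = 2.898×10⁻³/3.125×10⁴ = 9.274×10⁻⁸ m = 92.7 nm.
Surface area A = 4πR² = 4π(1.23×10¹⁰ m)² = 1.90117×10²¹ m².
(b) P = σAT⁴ = 5.670×10⁻⁸×1.90117×10²¹×(3.125×10⁴)⁴ = 1.03×10³² W.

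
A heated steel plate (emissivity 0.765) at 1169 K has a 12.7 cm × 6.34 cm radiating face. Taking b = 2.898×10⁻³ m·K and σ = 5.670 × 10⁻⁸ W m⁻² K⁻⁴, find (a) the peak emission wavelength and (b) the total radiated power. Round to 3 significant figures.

(a) λ_max = b/T = 2.898×10⁻³/1169 = 2.479×10⁻⁶ m = 2.48×10³ nm.
Area A = 0.127 × 0.0634 = 8.0518×10⁻³ m².
(b) P = εσAT⁴ = 0.765×5.670×10⁻⁸×8.0518×10⁻³×(1169)⁴ = 652 W.

λ_max ≈ 2.48×10³ nm; P ≈ 652 W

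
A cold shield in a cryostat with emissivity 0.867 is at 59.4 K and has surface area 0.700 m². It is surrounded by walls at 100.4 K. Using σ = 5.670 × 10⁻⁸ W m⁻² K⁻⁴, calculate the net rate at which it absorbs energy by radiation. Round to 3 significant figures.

Area A = 0.700 m².
Net radiated power P_net = εσA(T⁴ − T₀⁴) = 0.867×5.670×10⁻⁸×0.700×(59.4⁴ − 100.4⁴).
T⁴ − T₀⁴ = 1.24493×10⁷ − 1.01610×10⁸ = -8.91607×10⁷ K⁴, so P_net = -3.07 W — negative, meaning a net gain of 3.07 W.

Net gain ≈ 3.07 W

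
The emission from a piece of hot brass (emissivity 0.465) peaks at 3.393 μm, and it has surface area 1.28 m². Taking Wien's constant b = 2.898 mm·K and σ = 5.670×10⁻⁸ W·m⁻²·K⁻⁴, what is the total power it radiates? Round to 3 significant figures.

Wien's law: T = b/λ_max = 2.898×10⁻³/3.393×10⁻⁶ = 854.111 K.
Area A = 1.28 m².
Then P = εσAT⁴ = 0.465×5.670×10⁻⁸×1.28×(854.111)⁴ = 1.80×10⁴ W.

P ≈ 1.80×10⁴ W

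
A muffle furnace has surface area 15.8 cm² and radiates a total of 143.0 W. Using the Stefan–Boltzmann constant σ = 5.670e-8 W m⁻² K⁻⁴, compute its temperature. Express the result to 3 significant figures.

Area A = 15.8 cm² = 1.58×10⁻³ m².
P = σAT⁴ ⇒ T = (P/(σA))^(1/4) = (143.0/(5.670×10⁻⁸×1.58×10⁻³))^(1/4) = 1.12×10³ K.

T ≈ 1.12×10³ K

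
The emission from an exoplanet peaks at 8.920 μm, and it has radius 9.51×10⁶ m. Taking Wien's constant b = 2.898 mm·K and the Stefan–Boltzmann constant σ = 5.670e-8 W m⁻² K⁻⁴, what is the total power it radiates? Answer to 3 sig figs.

P ≈ 7.18×10¹⁷ W

Wien's law: T = b/λ_max = 2.898×10⁻³/8.920×10⁻⁶ = 324.888 K.
Surface area A = 4πR² = 4π(9.51×10⁶ m)² = 1.13650×10¹⁵ m².
Then P = σAT⁴ = 5.670×10⁻⁸×1.13650×10¹⁵×(324.888)⁴ = 7.18×10¹⁷ W.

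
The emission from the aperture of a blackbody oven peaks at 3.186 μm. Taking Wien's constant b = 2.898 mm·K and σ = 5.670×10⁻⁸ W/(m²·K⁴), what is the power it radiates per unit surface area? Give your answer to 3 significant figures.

Wien's law: T = b/λ_max = 2.898×10⁻³/3.186×10⁻⁶ = 909.605 K.
Then I = σT⁴ = 5.670×10⁻⁸×(909.605)⁴ = 3.88×10⁴ W/m².

I ≈ 3.88×10⁴ W/m²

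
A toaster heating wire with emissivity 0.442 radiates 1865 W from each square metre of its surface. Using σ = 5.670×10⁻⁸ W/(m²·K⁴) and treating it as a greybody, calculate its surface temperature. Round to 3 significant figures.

T ≈ 522 K

I = εσT⁴, so T = (I/εσ)^(1/4) = (1865/(0.442×5.670×10⁻⁸))^(1/4) = 522 K.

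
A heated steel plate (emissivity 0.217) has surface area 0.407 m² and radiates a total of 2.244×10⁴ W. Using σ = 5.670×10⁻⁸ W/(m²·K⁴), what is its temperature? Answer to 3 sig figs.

Area A = 0.407 m².
P = εσAT⁴ ⇒ T = (P/(εσA))^(1/4) = (2.244×10⁴/(0.217×5.670×10⁻⁸×0.407))^(1/4) = 1.45×10³ K.

T ≈ 1.45×10³ K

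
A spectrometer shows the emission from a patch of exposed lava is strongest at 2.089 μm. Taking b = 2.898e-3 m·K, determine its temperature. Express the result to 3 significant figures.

Wien's law gives T = b/λ_max = (2.898×10⁻³ m·K)/(2.089×10⁻⁶ m) = 1.39×10³ K.

T ≈ 1.39×10³ K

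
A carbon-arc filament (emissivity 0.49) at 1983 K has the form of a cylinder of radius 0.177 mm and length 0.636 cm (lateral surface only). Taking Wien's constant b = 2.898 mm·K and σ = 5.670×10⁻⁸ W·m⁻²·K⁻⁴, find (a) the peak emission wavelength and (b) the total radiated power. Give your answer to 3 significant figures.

(a) λ_max = b/T = 2.898×10⁻³/1983 = 1.461×10⁻⁶ m = 1.46×10³ nm.
Lateral area A = 2πrL = 2π×1.77×10⁻⁴×6.36×10⁻³ = 7.07311×10⁻⁶ m².
(b) P = εσAT⁴ = 0.49×5.670×10⁻⁸×7.07311×10⁻⁶×(1983)⁴ = 3.04 W.

λ_max ≈ 1.46×10³ nm; P ≈ 3.04 W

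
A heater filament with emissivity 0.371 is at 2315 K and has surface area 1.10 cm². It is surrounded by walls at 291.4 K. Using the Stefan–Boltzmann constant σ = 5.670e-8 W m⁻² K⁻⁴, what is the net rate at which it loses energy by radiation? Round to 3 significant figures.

Area A = 1.10 cm² = 1.10×10⁻⁴ m².
Net radiated power P_net = εσA(T⁴ − T₀⁴) = 0.371×5.670×10⁻⁸×1.10×10⁻⁴×(2315⁴ − 291.4⁴).
T⁴ − T₀⁴ = 2.87213×10¹³ − 7.21038×10⁹ = 2.87141×10¹³ K⁴, so P_net = 66.4 W.

Net loss ≈ 66.4 W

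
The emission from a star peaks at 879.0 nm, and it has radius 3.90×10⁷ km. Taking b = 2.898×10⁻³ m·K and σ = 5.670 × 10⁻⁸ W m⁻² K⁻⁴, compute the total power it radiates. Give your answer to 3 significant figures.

Wien's law: T = b/λ_max = 2.898×10⁻³/8.790×10⁻⁷ = 3296.93 K.
Surface area A = 4πR² = 4π(3.90×10¹⁰ m)² = 1.91134×10²² m².
Then P = σAT⁴ = 5.670×10⁻⁸×1.91134×10²²×(3296.93)⁴ = 1.28×10²⁹ W.

P ≈ 1.28×10²⁹ W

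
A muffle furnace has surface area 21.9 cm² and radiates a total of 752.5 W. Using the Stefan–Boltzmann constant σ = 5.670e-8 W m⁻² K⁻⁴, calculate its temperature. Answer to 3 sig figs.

T ≈ 1.57×10³ K

Area A = 21.9 cm² = 2.19×10⁻³ m².
P = σAT⁴ ⇒ T = (P/(σA))^(1/4) = (752.5/(5.670×10⁻⁸×2.19×10⁻³))^(1/4) = 1.57×10³ K.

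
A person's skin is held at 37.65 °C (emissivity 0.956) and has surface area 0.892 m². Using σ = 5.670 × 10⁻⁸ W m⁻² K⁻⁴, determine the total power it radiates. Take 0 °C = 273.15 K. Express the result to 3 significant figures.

P ≈ 451 W

T = 37.65 °C + 273.15 = 310.80 K.
Area A = 0.892 m².
P = εσAT⁴ = 0.956 × 5.670×10⁻⁸ × 0.892 × (310.80)⁴ = 451 W.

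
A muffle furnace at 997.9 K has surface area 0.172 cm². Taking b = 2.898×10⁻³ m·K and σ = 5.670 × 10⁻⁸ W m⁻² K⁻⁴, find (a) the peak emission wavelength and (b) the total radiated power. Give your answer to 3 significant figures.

(a) λ_max = b/T = 2.898×10⁻³/997.9 = 2.904×10⁻⁶ m = 2.90 μm.
Area A = 0.172 cm² = 1.72×10⁻⁵ m².
(b) P = σAT⁴ = 5.670×10⁻⁸×1.72×10⁻⁵×(997.9)⁴ = 0.967 W.

λ_max ≈ 2.90 μm; P ≈ 0.967 W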